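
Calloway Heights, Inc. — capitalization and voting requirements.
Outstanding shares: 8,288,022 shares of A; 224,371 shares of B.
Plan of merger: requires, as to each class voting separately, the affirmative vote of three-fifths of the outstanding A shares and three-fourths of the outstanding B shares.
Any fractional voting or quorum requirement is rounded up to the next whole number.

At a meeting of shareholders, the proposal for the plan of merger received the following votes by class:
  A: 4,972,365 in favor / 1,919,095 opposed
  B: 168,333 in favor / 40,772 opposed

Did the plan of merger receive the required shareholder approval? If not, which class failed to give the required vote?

Not approved — the A shares did not give the required vote.

A: 3/5 of 8288022 = 4972813.20, rounded up to 4972814; 4,972,814 required, 4,972,365 in favor — not approved.
B: 3/4 of 224371 = 168278.25, rounded up to 168279; 168,279 required, 168,333 in favor — approved.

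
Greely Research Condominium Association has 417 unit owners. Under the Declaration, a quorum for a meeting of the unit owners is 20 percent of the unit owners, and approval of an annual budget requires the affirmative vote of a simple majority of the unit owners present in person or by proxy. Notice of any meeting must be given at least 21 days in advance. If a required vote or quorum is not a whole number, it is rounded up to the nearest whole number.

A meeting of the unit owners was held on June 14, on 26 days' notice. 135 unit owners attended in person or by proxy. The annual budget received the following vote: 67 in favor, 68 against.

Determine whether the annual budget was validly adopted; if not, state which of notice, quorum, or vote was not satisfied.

Notice: 26 days given; 21 required. Satisfied.
Quorum: 20% of 417 = 83.40, rounded up to 84; 135 present. Satisfied.
Vote: requires a majority of those present (135); a majority of 135 is 68, so 68 needed; 67 in favor. Not satisfied.

Invalid — vote requirement not satisfied.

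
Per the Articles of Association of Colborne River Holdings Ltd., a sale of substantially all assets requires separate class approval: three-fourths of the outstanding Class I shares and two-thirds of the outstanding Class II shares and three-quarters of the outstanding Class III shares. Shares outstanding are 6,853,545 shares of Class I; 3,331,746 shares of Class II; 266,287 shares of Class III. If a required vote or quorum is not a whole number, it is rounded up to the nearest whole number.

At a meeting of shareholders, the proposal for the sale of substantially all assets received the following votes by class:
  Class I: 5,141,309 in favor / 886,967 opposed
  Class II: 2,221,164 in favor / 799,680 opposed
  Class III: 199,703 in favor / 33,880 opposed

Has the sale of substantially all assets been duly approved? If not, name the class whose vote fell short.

Class I: 3/4 of 6853545 = 5140158.75, rounded up to 5140159; 5,140,159 required, 5,141,309 in favor — approved.
Class II: 2/3 of 3331746 = 2221164; 2,221,164 required, 2,221,164 in favor — approved.
Class III: 3/4 of 266287 = 199715.25, rounded up to 199716; 199,716 required, 199,703 in favor — not approved.

Not approved — the Class III shares did not give the required vote.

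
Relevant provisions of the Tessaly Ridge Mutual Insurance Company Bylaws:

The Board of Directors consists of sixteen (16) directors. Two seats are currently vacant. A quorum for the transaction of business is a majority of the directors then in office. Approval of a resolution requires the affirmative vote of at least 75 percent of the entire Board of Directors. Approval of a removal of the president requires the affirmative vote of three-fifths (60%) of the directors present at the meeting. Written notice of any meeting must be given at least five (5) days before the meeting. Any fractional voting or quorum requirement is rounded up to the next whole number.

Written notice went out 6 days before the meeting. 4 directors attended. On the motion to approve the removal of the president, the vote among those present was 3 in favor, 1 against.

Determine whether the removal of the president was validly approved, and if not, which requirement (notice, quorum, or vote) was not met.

Invalid — quorum requirement not satisfied.

Notice: 6 days given; 5 required (6 ≥ 5). Satisfied.
Quorum: 4 present; quorum is 8. Not satisfied.
Vote: the removal of the president requires three-fifths of the directors present (4). 3/5 of 4 = 2.40, rounded up to 3, so 3 affirmative votes are needed; 3 voted in favor. Satisfied. (Moot — without a quorum no business can be validly transacted.)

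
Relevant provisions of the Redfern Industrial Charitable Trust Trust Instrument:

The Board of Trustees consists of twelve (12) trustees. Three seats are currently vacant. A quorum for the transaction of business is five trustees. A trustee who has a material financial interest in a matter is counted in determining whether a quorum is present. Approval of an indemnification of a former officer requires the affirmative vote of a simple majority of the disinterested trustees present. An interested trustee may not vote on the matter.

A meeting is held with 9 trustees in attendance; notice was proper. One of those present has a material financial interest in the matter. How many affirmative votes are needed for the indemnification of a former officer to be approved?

5

The indemnification of a former officer requires a majority of the disinterested trustees present (9 − 1 = 8).
A majority of 8 is 5.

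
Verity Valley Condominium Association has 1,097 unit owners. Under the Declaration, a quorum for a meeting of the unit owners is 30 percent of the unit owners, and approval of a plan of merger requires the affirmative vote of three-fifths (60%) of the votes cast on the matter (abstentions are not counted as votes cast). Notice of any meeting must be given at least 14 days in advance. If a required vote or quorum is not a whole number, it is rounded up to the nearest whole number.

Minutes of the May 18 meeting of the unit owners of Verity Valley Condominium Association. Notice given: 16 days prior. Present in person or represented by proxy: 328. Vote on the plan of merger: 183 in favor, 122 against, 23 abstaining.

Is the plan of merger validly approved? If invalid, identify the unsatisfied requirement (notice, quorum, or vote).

Invalid — quorum requirement not satisfied.

Notice: 16 days given; 14 required. Satisfied.
Quorum: 30% of 1,097 = 329.10, rounded up to 330; 328 present. Not satisfied.
Vote: requires three-fifths of the votes cast (328 − 23 abstaining = 305); 3/5 of 305 = 183, so 183 needed; 183 in favor. Satisfied.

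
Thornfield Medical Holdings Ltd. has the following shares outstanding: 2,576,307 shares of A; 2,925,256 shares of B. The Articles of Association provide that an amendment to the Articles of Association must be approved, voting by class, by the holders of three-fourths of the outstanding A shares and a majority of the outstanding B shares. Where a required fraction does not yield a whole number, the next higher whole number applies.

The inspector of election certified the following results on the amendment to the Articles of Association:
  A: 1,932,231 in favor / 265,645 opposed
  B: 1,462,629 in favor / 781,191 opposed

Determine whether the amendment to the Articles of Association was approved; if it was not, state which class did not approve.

Approved — every class gave the required vote.

A: 3/4 of 2576307 = 1932230.25, rounded up to 1932231; 1,932,231 required, 1,932,231 in favor — approved.
B: a majority of 2925256 is 1462629; 1,462,629 required, 1,462,629 in favor — approved.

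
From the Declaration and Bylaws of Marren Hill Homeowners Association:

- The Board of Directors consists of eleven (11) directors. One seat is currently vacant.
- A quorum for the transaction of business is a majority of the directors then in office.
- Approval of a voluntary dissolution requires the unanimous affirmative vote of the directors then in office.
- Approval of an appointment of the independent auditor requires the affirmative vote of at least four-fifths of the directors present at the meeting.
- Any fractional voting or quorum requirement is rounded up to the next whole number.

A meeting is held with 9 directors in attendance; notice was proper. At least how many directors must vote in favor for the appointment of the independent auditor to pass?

8

The appointment of the independent auditor requires four-fifths of the directors present (9).
4/5 of 9 = 7.20, rounded up to 8.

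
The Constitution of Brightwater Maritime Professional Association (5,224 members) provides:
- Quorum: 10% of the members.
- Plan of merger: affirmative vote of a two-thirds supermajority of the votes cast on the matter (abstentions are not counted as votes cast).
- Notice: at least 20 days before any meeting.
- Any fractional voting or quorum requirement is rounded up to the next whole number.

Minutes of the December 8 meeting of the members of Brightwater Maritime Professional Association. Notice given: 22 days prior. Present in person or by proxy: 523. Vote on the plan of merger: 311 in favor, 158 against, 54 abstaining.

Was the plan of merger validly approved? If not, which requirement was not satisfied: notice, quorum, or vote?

Invalid — vote requirement not satisfied.

Notice: 22 days given; 20 required. Satisfied.
Quorum: 10% of 5,224 = 522.40, rounded up to 523; 523 present. Satisfied.
Vote: requires two-thirds of the votes cast (523 − 54 abstaining = 469); 2/3 of 469 = 312.67, rounded up to 313, so 313 needed; 311 in favor. Not satisfied.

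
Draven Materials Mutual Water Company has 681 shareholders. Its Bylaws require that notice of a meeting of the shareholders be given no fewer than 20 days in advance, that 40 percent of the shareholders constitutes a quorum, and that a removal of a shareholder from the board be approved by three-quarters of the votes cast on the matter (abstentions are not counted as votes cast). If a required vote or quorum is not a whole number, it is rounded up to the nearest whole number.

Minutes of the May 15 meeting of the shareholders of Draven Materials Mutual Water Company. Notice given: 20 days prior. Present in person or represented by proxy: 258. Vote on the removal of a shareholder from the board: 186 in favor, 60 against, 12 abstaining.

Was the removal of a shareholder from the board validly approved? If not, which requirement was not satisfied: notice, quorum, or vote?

Notice: 20 days given; 20 required. Satisfied.
Quorum: 40% of 681 = 272.40, rounded up to 273; 258 present. Not satisfied.
Vote: requires three-fourths of the votes cast (258 − 12 abstaining = 246); 3/4 of 246 = 184.50, rounded up to 185, so 185 needed; 186 in favor. Satisfied.

Invalid — quorum requirement not satisfied.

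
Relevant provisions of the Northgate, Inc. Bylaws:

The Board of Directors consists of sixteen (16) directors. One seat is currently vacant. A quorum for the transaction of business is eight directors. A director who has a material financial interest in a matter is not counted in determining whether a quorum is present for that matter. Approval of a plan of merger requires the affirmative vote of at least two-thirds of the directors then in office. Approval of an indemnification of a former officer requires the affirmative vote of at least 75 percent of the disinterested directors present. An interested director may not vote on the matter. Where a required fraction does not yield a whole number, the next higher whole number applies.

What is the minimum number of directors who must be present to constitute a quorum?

The quorum is fixed at 8.

8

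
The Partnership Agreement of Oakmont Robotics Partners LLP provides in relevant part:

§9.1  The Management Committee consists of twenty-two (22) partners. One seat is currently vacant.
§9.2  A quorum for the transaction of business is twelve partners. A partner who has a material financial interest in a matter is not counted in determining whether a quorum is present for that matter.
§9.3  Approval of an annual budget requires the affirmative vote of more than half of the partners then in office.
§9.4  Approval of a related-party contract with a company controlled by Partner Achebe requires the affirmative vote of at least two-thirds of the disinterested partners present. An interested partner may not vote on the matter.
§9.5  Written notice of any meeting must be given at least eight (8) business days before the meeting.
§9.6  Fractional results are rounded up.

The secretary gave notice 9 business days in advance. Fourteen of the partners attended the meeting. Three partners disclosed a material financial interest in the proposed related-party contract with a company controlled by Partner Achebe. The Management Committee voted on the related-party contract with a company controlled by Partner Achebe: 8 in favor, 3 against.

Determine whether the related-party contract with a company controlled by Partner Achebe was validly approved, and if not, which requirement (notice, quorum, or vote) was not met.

Notice: 9 business days given; 8 required (9 ≥ 8). Satisfied.
Quorum: 14 present, but the 3 interested partners do not count, leaving 11. Quorum is 12. Not satisfied.
Vote: the related-party contract with a company controlled by Partner Achebe requires two-thirds of the disinterested partners present (14 − 3 = 11). 2/3 of 11 = 7.33, rounded up to 8, so 8 affirmative votes are needed; 8 voted in favor. Satisfied. (Moot — without a quorum no business can be validly transacted.)

Invalid — quorum requirement not satisfied.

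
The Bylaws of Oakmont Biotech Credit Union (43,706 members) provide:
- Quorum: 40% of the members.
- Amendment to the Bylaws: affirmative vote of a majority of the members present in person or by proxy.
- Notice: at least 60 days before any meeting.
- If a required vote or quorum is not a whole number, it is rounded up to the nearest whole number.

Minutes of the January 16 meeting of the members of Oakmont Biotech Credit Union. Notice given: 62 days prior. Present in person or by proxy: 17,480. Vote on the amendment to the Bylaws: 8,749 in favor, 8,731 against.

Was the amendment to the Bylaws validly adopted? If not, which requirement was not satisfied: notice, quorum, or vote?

Notice: 62 days given; 60 required. Satisfied.
Quorum: 40% of 43,706 = 17,482.40, rounded up to 17,483; 17,480 present. Not satisfied.
Vote: requires a majority of those present (17,480); a majority of 17480 is 8741, so 8,741 needed; 8,749 in favor. Satisfied.

Invalid — quorum requirement not satisfied.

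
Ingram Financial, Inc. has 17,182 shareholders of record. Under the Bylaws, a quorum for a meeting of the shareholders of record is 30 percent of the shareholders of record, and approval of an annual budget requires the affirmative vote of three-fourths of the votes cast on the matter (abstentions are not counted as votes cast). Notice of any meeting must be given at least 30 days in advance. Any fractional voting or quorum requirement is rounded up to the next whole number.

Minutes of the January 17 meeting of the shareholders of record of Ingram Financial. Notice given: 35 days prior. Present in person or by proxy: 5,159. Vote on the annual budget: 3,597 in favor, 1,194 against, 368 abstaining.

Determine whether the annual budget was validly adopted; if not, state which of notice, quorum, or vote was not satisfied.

Valid — all requirements satisfied.

Notice: 35 days given; 30 required. Satisfied.
Quorum: 30% of 17,182 = 5,154.60, rounded up to 5,155; 5,159 present. Satisfied.
Vote: requires three-fourths of the votes cast (5,159 − 368 abstaining = 4,791); 3/4 of 4791 = 3593.25, rounded up to 3594, so 3,594 needed; 3,597 in favor. Satisfied.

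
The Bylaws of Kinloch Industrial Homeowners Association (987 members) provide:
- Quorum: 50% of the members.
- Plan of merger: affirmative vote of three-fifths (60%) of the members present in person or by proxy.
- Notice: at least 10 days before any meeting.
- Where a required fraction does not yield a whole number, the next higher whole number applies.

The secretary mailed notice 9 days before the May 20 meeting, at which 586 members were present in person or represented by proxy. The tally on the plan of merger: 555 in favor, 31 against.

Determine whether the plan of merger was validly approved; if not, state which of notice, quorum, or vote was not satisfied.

Notice: 9 days given; 10 required. Not satisfied.
Quorum: 50% of 987 = 493.50, rounded up to 494; 586 present. Satisfied.
Vote: requires three-fifths of those present (586); 3/5 of 586 = 351.60, rounded up to 352, so 352 needed; 555 in favor. Satisfied.

Invalid — notice requirement not satisfied.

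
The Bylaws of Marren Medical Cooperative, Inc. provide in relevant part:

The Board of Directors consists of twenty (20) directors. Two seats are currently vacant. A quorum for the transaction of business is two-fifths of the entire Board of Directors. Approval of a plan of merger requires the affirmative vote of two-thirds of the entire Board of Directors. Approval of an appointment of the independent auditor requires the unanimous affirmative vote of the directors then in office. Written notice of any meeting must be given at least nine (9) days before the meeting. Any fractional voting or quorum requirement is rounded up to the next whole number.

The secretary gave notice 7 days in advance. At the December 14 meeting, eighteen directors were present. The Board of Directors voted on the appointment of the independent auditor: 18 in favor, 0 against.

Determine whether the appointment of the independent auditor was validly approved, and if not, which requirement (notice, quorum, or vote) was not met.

Notice: 7 days given; 9 required (7 < 9). Not satisfied.
Quorum: 18 present; quorum is 8. Satisfied.
Vote: the appointment of the independent auditor requires the unanimous vote of the directors then in office (18). Unanimous means all 18, so 18 affirmative votes are needed; 18 voted in favor. Satisfied.

Invalid — notice requirement not satisfied.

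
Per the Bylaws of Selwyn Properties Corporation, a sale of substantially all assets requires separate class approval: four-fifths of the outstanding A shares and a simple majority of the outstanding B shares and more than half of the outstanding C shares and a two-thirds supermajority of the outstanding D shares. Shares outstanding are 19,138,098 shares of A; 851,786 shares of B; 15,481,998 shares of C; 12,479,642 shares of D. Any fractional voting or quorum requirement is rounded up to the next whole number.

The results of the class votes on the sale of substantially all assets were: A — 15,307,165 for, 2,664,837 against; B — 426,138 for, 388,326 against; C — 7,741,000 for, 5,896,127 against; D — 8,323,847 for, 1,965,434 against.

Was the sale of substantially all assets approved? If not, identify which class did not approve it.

Not approved — the A shares did not give the required vote.

A: 4/5 of 19138098 = 15310478.40, rounded up to 15310479; 15,310,479 required, 15,307,165 in favor — not approved.
B: a majority of 851786 is 425894; 425,894 required, 426,138 in favor — approved.
C: a majority of 15481998 is 7741000; 7,741,000 required, 7,741,000 in favor — approved.
D: 2/3 of 12479642 = 8319761.33, rounded up to 8319762; 8,319,762 required, 8,323,847 in favor — approved.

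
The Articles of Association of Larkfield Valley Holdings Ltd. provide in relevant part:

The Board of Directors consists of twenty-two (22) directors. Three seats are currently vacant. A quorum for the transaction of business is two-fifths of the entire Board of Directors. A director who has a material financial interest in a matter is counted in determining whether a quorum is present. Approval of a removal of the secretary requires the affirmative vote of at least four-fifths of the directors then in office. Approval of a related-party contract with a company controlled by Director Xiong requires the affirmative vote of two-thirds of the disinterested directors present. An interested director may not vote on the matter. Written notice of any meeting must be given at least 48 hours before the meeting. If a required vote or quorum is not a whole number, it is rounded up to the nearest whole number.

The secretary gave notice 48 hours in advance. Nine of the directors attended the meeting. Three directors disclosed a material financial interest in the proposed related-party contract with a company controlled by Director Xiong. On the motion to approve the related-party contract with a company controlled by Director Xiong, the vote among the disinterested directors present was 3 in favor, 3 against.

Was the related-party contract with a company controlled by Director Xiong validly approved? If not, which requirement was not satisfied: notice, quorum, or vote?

Invalid — vote requirement not satisfied.

Notice: 48 hours given; 48 required (48 ≥ 48). Satisfied.
Quorum: 9 present (interested directors count toward quorum); quorum is 9. Satisfied.
Vote: the related-party contract with a company controlled by Director Xiong requires two-thirds of the disinterested directors present (9 − 3 = 6). 2/3 of 6 = 4, so 4 affirmative votes are needed; 3 voted in favor. Not satisfied.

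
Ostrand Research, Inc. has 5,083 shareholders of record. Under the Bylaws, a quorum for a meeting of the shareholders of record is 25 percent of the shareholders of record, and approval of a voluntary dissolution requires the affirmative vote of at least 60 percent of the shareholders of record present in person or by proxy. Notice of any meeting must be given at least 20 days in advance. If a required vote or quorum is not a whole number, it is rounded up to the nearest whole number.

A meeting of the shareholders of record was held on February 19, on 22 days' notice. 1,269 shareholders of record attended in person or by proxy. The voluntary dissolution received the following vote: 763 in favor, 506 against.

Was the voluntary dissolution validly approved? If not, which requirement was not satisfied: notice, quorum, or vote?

Invalid — quorum requirement not satisfied.

Notice: 22 days given; 20 required. Satisfied.
Quorum: 25% of 5,083 = 1,270.75, rounded up to 1,271; 1,269 present. Not satisfied.
Vote: requires three-fifths of those present (1,269); 3/5 of 1269 = 761.40, rounded up to 762, so 762 needed; 763 in favor. Satisfied.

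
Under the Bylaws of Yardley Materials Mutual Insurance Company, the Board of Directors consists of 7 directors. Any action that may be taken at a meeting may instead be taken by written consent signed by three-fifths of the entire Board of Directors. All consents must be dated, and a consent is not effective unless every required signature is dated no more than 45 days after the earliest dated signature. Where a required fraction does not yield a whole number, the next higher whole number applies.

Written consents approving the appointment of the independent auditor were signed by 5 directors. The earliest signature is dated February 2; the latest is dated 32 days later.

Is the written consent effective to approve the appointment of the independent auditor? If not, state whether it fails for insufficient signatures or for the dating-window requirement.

Effective — both the signature and dating-window requirements are satisfied.

Signatures required: three-fifths of 7 — 3/5 of 7 = 4.20, rounded up to 5, so 5 needed; 5 signed. Sufficient.
Dating window: the latest signature is 32 days after the earliest; the limit is 45 days. Within the window.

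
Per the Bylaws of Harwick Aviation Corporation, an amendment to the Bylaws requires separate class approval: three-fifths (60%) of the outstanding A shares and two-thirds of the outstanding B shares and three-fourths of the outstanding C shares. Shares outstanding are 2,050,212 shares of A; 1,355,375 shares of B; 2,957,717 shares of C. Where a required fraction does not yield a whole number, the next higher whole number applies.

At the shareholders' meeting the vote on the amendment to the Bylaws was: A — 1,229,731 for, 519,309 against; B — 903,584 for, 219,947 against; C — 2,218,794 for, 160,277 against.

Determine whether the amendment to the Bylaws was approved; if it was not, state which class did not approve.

A: 3/5 of 2050212 = 1230127.20, rounded up to 1230128; 1,230,128 required, 1,229,731 in favor — not approved.
B: 2/3 of 1355375 = 903583.33, rounded up to 903584; 903,584 required, 903,584 in favor — approved.
C: 3/4 of 2957717 = 2218287.75, rounded up to 2218288; 2,218,288 required, 2,218,794 in favor — approved.

Not approved — the A shares did not give the required vote.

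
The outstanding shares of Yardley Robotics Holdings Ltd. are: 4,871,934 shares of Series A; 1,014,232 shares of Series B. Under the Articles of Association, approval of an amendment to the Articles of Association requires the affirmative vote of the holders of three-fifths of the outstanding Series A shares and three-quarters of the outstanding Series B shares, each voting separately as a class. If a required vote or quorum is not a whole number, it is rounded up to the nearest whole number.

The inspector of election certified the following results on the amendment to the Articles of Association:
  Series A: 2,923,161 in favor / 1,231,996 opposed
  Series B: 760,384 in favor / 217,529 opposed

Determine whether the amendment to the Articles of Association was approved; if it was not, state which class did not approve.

Series A: 3/5 of 4871934 = 2923160.40, rounded up to 2923161; 2,923,161 required, 2,923,161 in favor — approved.
Series B: 3/4 of 1014232 = 760674; 760,674 required, 760,384 in favor — not approved.

Not approved — the Series B shares did not give the required vote.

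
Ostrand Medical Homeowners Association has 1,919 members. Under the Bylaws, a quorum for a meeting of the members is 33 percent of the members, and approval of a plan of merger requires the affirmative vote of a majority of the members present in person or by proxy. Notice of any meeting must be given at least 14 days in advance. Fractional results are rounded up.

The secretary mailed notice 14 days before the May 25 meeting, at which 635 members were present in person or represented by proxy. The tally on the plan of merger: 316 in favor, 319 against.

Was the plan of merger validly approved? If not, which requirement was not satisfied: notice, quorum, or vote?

Invalid — vote requirement not satisfied.

Notice: 14 days given; 14 required. Satisfied.
Quorum: 33% of 1,919 = 633.27, rounded up to 634; 635 present. Satisfied.
Vote: requires a majority of those present (635); a majority of 635 is 318, so 318 needed; 316 in favor. Not satisfied.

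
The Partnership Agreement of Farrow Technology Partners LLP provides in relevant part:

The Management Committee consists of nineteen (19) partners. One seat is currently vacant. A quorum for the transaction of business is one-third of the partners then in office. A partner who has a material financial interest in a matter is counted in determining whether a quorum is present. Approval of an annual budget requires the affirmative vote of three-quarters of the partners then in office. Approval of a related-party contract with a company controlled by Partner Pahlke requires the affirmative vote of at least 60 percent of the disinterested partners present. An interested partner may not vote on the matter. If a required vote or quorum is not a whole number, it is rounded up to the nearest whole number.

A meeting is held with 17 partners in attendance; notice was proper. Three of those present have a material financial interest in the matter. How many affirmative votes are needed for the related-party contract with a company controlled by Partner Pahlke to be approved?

The related-party contract with a company controlled by Partner Pahlke requires three-fifths of the disinterested partners present (17 − 3 = 14).
3/5 of 14 = 8.40, rounded up to 9.

9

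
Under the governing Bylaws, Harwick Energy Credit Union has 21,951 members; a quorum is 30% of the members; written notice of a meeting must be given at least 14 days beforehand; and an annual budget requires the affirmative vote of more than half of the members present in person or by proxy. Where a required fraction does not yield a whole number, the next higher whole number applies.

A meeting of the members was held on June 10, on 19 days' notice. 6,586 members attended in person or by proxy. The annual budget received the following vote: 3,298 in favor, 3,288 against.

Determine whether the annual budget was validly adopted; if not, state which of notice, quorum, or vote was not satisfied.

Notice: 19 days given; 14 required. Satisfied.
Quorum: 30% of 21,951 = 6,585.30, rounded up to 6,586; 6,586 present. Satisfied.
Vote: requires a majority of those present (6,586); a majority of 6586 is 3294, so 3,294 needed; 3,298 in favor. Satisfied.

Valid — all requirements satisfied.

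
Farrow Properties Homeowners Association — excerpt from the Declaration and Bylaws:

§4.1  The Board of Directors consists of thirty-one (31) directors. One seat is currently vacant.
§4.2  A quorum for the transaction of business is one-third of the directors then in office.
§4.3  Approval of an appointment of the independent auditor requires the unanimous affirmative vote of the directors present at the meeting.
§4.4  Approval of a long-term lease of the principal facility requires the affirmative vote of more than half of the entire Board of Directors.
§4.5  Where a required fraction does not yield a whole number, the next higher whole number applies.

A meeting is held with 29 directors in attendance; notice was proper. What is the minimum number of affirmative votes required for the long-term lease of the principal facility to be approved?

The long-term lease of the principal facility requires a majority of the entire Board of Directors (31).
A majority of 31 is 16.

16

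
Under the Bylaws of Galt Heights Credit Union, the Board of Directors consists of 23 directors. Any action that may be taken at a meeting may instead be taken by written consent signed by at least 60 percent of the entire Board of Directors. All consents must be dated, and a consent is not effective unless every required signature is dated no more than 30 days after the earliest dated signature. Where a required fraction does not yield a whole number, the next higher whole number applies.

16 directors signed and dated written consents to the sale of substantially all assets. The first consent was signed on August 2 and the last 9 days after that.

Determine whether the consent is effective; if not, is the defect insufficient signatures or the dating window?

Signatures required: at least 60 percent of 23 — 3/5 of 23 = 13.80, rounded up to 14, so 14 needed; 16 signed. Sufficient.
Dating window: the latest signature is 9 days after the earliest; the limit is 30 days. Within the window.

Effective — both the signature and dating-window requirements are satisfied.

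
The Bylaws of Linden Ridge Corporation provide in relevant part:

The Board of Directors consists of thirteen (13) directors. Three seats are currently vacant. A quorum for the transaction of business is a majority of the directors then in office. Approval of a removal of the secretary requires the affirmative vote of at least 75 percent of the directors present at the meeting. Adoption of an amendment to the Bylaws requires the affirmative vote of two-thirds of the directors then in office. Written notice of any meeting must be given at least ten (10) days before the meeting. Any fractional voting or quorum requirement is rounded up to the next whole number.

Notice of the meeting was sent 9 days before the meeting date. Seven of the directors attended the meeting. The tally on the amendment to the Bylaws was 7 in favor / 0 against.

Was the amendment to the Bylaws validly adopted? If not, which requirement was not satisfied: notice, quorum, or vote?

Notice: 9 days given; 10 required (9 < 10). Not satisfied.
Quorum: 7 present; quorum is 6. Satisfied.
Vote: the amendment to the Bylaws requires two-thirds of the directors then in office (10). 2/3 of 10 = 6.67, rounded up to 7, so 7 affirmative votes are needed; 7 voted in favor. Satisfied.

Invalid — notice requirement not satisfied.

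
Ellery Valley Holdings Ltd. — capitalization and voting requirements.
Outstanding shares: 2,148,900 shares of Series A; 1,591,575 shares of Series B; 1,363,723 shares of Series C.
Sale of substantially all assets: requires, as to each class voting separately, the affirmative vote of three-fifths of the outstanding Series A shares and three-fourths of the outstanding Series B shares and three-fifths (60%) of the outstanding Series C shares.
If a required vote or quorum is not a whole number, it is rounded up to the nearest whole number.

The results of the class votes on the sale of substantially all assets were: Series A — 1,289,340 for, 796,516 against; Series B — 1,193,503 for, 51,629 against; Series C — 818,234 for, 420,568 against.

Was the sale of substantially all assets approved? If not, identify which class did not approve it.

Series A: 3/5 of 2148900 = 1289340; 1,289,340 required, 1,289,340 in favor — approved.
Series B: 3/4 of 1591575 = 1193681.25, rounded up to 1193682; 1,193,682 required, 1,193,503 in favor — not approved.
Series C: 3/5 of 1363723 = 818233.80, rounded up to 818234; 818,234 required, 818,234 in favor — approved.

Not approved — the Series B shares did not give the required vote.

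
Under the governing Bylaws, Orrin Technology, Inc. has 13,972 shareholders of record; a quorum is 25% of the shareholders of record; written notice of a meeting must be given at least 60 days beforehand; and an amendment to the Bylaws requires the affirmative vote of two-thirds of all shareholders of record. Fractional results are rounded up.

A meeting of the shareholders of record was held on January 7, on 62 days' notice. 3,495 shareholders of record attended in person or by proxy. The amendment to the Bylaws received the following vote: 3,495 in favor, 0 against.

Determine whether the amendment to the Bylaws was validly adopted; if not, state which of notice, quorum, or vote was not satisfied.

Invalid — vote requirement not satisfied.

Notice: 62 days given; 60 required. Satisfied.
Quorum: 25% of 13,972 = 3,493; 3,495 present. Satisfied.
Vote: requires two-thirds of all shareholders of record (13,972); 2/3 of 13972 = 9314.67, rounded up to 9315, so 9,315 needed; 3,495 in favor. Not satisfied.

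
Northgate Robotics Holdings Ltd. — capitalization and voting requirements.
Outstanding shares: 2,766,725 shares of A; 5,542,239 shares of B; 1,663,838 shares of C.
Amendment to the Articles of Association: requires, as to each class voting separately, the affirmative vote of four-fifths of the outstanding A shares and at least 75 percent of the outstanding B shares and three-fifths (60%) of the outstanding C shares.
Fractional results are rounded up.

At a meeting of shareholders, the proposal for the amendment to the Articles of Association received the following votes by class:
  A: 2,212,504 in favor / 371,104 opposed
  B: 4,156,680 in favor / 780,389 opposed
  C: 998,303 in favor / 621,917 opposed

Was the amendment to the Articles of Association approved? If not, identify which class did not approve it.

A: 4/5 of 2766725 = 2213380; 2,213,380 required, 2,212,504 in favor — not approved.
B: 3/4 of 5542239 = 4156679.25, rounded up to 4156680; 4,156,680 required, 4,156,680 in favor — approved.
C: 3/5 of 1663838 = 998302.80, rounded up to 998303; 998,303 required, 998,303 in favor — approved.

Not approved — the A shares did not give the required vote.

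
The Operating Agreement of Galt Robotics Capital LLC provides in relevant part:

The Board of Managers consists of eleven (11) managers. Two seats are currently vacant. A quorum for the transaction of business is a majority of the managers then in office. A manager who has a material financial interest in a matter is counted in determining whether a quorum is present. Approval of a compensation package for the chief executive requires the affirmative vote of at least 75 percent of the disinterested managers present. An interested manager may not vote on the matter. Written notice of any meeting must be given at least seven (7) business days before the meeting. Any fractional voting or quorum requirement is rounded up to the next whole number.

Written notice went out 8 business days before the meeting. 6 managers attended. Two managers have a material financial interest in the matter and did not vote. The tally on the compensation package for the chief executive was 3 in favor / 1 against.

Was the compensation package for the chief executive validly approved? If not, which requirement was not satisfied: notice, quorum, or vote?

Notice: 8 business days given; 7 required (8 ≥ 7). Satisfied.
Quorum: 6 present (interested managers count toward quorum); quorum is 5. Satisfied.
Vote: the compensation package for the chief executive requires three-fourths of the disinterested managers present (6 − 2 = 4). 3/4 of 4 = 3, so 3 affirmative votes are needed; 3 voted in favor. Satisfied.

Valid — all requirements satisfied.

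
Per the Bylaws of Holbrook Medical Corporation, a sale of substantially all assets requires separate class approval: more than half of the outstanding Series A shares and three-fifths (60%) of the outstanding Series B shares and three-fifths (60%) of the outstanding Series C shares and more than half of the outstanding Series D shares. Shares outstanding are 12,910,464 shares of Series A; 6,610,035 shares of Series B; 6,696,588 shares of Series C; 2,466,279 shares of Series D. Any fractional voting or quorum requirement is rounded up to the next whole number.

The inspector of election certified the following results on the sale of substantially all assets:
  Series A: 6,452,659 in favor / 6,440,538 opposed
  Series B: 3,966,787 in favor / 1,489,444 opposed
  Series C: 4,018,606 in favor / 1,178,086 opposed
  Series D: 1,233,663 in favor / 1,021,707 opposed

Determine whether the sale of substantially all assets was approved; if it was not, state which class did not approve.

Series A: a majority of 12910464 is 6455233; 6,455,233 required, 6,452,659 in favor — not approved.
Series B: 3/5 of 6610035 = 3966021; 3,966,021 required, 3,966,787 in favor — approved.
Series C: 3/5 of 6696588 = 4017952.80, rounded up to 4017953; 4,017,953 required, 4,018,606 in favor — approved.
Series D: a majority of 2466279 is 1233140; 1,233,140 required, 1,233,663 in favor — approved.

Not approved — the Series A shares did not give the required vote.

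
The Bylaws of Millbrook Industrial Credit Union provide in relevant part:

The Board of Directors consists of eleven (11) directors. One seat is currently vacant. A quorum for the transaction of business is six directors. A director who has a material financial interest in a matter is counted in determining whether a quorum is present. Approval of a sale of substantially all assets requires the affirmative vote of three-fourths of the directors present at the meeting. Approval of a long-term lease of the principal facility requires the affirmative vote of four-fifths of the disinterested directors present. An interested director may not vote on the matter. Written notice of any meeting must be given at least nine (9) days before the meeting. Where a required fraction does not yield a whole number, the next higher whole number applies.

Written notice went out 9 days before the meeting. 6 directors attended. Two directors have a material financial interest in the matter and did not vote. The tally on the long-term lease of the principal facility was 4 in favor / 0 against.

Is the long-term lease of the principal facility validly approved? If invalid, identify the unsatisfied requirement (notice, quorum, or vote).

Valid — all requirements satisfied.

Notice: 9 days given; 9 required (9 ≥ 9). Satisfied.
Quorum: 6 present (interested directors count toward quorum); quorum is 6. Satisfied.
Vote: the long-term lease of the principal facility requires four-fifths of the disinterested directors present (6 − 2 = 4). 4/5 of 4 = 3.20, rounded up to 4, so 4 affirmative votes are needed; 4 voted in favor. Satisfied.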